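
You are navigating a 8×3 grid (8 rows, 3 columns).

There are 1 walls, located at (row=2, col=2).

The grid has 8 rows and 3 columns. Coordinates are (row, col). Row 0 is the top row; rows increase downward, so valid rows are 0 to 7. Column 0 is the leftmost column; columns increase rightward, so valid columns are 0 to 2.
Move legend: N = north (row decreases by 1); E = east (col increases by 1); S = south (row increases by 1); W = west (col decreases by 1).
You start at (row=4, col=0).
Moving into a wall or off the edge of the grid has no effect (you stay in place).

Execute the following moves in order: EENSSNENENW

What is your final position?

Answer: Final position: (row=3, col=1)

Derivation:
Start: (row=4, col=0)
  E (east): (row=4, col=0) -> (row=4, col=1)
  E (east): (row=4, col=1) -> (row=4, col=2)
  N (north): (row=4, col=2) -> (row=3, col=2)
  S (south): (row=3, col=2) -> (row=4, col=2)
  S (south): (row=4, col=2) -> (row=5, col=2)
  N (north): (row=5, col=2) -> (row=4, col=2)
  E (east): blocked, stay at (row=4, col=2)
  N (north): (row=4, col=2) -> (row=3, col=2)
  E (east): blocked, stay at (row=3, col=2)
  N (north): blocked, stay at (row=3, col=2)
  W (west): (row=3, col=2) -> (row=3, col=1)
Final: (row=3, col=1)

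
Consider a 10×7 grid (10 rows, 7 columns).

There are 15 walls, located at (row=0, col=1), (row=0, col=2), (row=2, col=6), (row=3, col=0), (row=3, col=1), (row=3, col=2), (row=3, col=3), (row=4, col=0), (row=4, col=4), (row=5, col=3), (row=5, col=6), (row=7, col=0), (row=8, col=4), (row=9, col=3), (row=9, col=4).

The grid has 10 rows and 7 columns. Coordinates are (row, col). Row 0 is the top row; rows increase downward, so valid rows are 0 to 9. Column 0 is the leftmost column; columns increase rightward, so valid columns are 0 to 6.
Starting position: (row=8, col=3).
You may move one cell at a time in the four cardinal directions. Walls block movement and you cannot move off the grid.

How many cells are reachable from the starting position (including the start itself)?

BFS flood-fill from (row=8, col=3):
  Distance 0: (row=8, col=3)
  Distance 1: (row=7, col=3), (row=8, col=2)
  Distance 2: (row=6, col=3), (row=7, col=2), (row=7, col=4), (row=8, col=1), (row=9, col=2)
  Distance 3: (row=6, col=2), (row=6, col=4), (row=7, col=1), (row=7, col=5), (row=8, col=0), (row=9, col=1)
  Distance 4: (row=5, col=2), (row=5, col=4), (row=6, col=1), (row=6, col=5), (row=7, col=6), (row=8, col=5), (row=9, col=0)
  Distance 5: (row=4, col=2), (row=5, col=1), (row=5, col=5), (row=6, col=0), (row=6, col=6), (row=8, col=6), (row=9, col=5)
  Distance 6: (row=4, col=1), (row=4, col=3), (row=4, col=5), (row=5, col=0), (row=9, col=6)
  Distance 7: (row=3, col=5), (row=4, col=6)
  Distance 8: (row=2, col=5), (row=3, col=4), (row=3, col=6)
  Distance 9: (row=1, col=5), (row=2, col=4)
  Distance 10: (row=0, col=5), (row=1, col=4), (row=1, col=6), (row=2, col=3)
  Distance 11: (row=0, col=4), (row=0, col=6), (row=1, col=3), (row=2, col=2)
  Distance 12: (row=0, col=3), (row=1, col=2), (row=2, col=1)
  Distance 13: (row=1, col=1), (row=2, col=0)
  Distance 14: (row=1, col=0)
  Distance 15: (row=0, col=0)
Total reachable: 55 (grid has 55 open cells total)

Answer: Reachable cells: 55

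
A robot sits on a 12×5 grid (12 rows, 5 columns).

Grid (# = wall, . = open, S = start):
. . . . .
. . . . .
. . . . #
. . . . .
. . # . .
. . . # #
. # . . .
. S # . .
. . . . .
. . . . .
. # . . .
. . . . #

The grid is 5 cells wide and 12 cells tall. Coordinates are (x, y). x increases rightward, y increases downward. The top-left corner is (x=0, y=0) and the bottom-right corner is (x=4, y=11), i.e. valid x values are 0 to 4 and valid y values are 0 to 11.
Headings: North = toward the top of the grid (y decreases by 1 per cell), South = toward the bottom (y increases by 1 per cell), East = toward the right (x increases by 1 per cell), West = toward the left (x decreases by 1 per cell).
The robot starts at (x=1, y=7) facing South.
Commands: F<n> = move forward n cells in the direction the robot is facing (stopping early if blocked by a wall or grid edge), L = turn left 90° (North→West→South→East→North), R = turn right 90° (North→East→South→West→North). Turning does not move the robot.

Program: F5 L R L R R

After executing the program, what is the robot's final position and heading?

Start: (x=1, y=7), facing South
  F5: move forward 2/5 (blocked), now at (x=1, y=9)
  L: turn left, now facing East
  R: turn right, now facing South
  L: turn left, now facing East
  R: turn right, now facing South
  R: turn right, now facing West
Final: (x=1, y=9), facing West

Answer: Final position: (x=1, y=9), facing West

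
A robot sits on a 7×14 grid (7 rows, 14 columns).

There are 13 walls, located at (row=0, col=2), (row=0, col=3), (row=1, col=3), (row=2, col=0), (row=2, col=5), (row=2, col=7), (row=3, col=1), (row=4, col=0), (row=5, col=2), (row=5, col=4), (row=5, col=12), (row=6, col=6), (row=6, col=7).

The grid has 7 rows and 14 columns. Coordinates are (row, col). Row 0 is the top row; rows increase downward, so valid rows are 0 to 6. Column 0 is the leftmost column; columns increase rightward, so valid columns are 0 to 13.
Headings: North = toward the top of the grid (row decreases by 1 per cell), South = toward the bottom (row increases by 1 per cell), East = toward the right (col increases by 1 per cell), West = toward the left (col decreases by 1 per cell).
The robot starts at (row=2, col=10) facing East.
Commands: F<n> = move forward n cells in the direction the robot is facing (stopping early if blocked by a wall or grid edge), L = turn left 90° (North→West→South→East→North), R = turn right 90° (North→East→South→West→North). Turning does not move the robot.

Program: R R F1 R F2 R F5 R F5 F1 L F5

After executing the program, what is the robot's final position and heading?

Start: (row=2, col=10), facing East
  R: turn right, now facing South
  R: turn right, now facing West
  F1: move forward 1, now at (row=2, col=9)
  R: turn right, now facing North
  F2: move forward 2, now at (row=0, col=9)
  R: turn right, now facing East
  F5: move forward 4/5 (blocked), now at (row=0, col=13)
  R: turn right, now facing South
  F5: move forward 5, now at (row=5, col=13)
  F1: move forward 1, now at (row=6, col=13)
  L: turn left, now facing East
  F5: move forward 0/5 (blocked), now at (row=6, col=13)
Final: (row=6, col=13), facing East

Answer: Final position: (row=6, col=13), facing East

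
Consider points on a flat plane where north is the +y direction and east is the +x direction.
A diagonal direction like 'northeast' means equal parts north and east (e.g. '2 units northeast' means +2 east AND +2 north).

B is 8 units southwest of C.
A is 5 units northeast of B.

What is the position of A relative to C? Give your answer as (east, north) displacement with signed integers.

Answer: A is at (east=-3, north=-3) relative to C.

Derivation:
Place C at the origin (east=0, north=0).
  B is 8 units southwest of C: delta (east=-8, north=-8); B at (east=-8, north=-8).
  A is 5 units northeast of B: delta (east=+5, north=+5); A at (east=-3, north=-3).
Therefore A relative to C: (east=-3, north=-3).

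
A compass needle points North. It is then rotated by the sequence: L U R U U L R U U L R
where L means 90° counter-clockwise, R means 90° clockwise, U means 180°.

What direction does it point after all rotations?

Answer: Final heading: South

Derivation:
Start: North
  L (left (90° counter-clockwise)) -> West
  U (U-turn (180°)) -> East
  R (right (90° clockwise)) -> South
  U (U-turn (180°)) -> North
  U (U-turn (180°)) -> South
  L (left (90° counter-clockwise)) -> East
  R (right (90° clockwise)) -> South
  U (U-turn (180°)) -> North
  U (U-turn (180°)) -> South
  L (left (90° counter-clockwise)) -> East
  R (right (90° clockwise)) -> South
Final: South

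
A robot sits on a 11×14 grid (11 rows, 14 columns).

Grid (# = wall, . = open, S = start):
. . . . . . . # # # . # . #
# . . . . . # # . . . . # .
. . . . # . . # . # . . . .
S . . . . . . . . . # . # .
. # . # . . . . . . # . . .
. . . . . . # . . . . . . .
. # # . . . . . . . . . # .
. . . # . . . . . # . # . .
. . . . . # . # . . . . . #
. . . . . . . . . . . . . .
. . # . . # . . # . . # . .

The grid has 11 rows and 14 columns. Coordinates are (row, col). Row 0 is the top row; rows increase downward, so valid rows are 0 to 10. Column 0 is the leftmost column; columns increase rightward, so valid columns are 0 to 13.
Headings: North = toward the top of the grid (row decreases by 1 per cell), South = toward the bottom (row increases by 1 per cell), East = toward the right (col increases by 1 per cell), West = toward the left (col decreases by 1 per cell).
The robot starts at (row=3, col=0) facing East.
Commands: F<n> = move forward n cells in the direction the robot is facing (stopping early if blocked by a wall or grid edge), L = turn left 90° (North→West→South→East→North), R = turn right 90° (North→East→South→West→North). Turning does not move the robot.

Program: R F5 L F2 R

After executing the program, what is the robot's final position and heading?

Answer: Final position: (row=8, col=2), facing South

Derivation:
Start: (row=3, col=0), facing East
  R: turn right, now facing South
  F5: move forward 5, now at (row=8, col=0)
  L: turn left, now facing East
  F2: move forward 2, now at (row=8, col=2)
  R: turn right, now facing South
Final: (row=8, col=2), facing South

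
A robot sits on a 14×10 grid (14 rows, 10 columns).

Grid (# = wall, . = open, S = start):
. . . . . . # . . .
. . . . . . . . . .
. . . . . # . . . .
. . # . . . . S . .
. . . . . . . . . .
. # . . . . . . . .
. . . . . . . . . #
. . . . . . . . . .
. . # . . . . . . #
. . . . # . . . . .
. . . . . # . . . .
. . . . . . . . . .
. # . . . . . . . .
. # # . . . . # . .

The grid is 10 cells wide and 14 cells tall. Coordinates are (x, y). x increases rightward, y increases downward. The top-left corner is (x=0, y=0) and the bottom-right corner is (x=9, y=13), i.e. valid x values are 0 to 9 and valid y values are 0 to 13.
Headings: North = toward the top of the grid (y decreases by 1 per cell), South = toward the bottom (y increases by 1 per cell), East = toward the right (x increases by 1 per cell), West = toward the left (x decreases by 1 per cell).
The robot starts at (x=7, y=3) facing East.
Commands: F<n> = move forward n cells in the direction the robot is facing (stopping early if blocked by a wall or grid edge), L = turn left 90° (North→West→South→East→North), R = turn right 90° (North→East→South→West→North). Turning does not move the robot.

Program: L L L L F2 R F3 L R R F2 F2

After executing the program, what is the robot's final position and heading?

Start: (x=7, y=3), facing East
  L: turn left, now facing North
  L: turn left, now facing West
  L: turn left, now facing South
  L: turn left, now facing East
  F2: move forward 2, now at (x=9, y=3)
  R: turn right, now facing South
  F3: move forward 2/3 (blocked), now at (x=9, y=5)
  L: turn left, now facing East
  R: turn right, now facing South
  R: turn right, now facing West
  F2: move forward 2, now at (x=7, y=5)
  F2: move forward 2, now at (x=5, y=5)
Final: (x=5, y=5), facing West

Answer: Final position: (x=5, y=5), facing West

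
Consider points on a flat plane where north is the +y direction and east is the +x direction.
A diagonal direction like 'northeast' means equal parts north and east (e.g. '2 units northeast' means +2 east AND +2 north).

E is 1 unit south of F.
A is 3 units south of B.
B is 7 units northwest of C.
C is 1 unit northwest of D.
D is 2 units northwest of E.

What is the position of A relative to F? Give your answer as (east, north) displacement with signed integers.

Answer: A is at (east=-10, north=6) relative to F.

Derivation:
Place F at the origin (east=0, north=0).
  E is 1 unit south of F: delta (east=+0, north=-1); E at (east=0, north=-1).
  D is 2 units northwest of E: delta (east=-2, north=+2); D at (east=-2, north=1).
  C is 1 unit northwest of D: delta (east=-1, north=+1); C at (east=-3, north=2).
  B is 7 units northwest of C: delta (east=-7, north=+7); B at (east=-10, north=9).
  A is 3 units south of B: delta (east=+0, north=-3); A at (east=-10, north=6).
Therefore A relative to F: (east=-10, north=6).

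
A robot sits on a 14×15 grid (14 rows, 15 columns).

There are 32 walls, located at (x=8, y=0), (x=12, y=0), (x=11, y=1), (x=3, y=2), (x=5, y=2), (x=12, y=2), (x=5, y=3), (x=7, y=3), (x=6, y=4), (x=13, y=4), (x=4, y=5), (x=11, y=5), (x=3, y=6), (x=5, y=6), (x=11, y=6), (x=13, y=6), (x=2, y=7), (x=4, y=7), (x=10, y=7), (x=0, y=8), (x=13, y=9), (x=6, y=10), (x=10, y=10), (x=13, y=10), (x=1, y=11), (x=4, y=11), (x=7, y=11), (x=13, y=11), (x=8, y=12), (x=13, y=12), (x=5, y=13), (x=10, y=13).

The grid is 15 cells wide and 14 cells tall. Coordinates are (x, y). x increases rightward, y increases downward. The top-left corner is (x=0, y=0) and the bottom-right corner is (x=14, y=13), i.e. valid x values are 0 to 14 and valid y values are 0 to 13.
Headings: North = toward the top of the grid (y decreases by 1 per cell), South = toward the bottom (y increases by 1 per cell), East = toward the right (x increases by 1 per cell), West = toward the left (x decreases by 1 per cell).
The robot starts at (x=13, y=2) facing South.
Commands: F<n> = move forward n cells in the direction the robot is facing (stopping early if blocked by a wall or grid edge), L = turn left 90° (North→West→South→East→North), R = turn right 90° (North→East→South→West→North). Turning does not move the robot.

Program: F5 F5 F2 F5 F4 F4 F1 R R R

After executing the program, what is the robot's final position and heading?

Answer: Final position: (x=13, y=3), facing East

Derivation:
Start: (x=13, y=2), facing South
  F5: move forward 1/5 (blocked), now at (x=13, y=3)
  F5: move forward 0/5 (blocked), now at (x=13, y=3)
  F2: move forward 0/2 (blocked), now at (x=13, y=3)
  F5: move forward 0/5 (blocked), now at (x=13, y=3)
  F4: move forward 0/4 (blocked), now at (x=13, y=3)
  F4: move forward 0/4 (blocked), now at (x=13, y=3)
  F1: move forward 0/1 (blocked), now at (x=13, y=3)
  R: turn right, now facing West
  R: turn right, now facing North
  R: turn right, now facing East
Final: (x=13, y=3), facing East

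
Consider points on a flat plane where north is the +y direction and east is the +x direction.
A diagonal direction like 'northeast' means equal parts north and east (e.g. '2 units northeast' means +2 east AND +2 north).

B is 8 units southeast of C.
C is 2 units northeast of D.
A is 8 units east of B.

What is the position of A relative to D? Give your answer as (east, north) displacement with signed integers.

Answer: A is at (east=18, north=-6) relative to D.

Derivation:
Place D at the origin (east=0, north=0).
  C is 2 units northeast of D: delta (east=+2, north=+2); C at (east=2, north=2).
  B is 8 units southeast of C: delta (east=+8, north=-8); B at (east=10, north=-6).
  A is 8 units east of B: delta (east=+8, north=+0); A at (east=18, north=-6).
Therefore A relative to D: (east=18, north=-6).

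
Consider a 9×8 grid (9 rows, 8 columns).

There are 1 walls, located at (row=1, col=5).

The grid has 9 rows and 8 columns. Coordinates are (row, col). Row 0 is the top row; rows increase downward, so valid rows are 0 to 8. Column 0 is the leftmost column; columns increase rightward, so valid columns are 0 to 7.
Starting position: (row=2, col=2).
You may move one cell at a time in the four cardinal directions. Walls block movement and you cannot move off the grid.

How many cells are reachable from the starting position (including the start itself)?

BFS flood-fill from (row=2, col=2):
  Distance 0: (row=2, col=2)
  Distance 1: (row=1, col=2), (row=2, col=1), (row=2, col=3), (row=3, col=2)
  Distance 2: (row=0, col=2), (row=1, col=1), (row=1, col=3), (row=2, col=0), (row=2, col=4), (row=3, col=1), (row=3, col=3), (row=4, col=2)
  Distance 3: (row=0, col=1), (row=0, col=3), (row=1, col=0), (row=1, col=4), (row=2, col=5), (row=3, col=0), (row=3, col=4), (row=4, col=1), (row=4, col=3), (row=5, col=2)
  Distance 4: (row=0, col=0), (row=0, col=4), (row=2, col=6), (row=3, col=5), (row=4, col=0), (row=4, col=4), (row=5, col=1), (row=5, col=3), (row=6, col=2)
  Distance 5: (row=0, col=5), (row=1, col=6), (row=2, col=7), (row=3, col=6), (row=4, col=5), (row=5, col=0), (row=5, col=4), (row=6, col=1), (row=6, col=3), (row=7, col=2)
  Distance 6: (row=0, col=6), (row=1, col=7), (row=3, col=7), (row=4, col=6), (row=5, col=5), (row=6, col=0), (row=6, col=4), (row=7, col=1), (row=7, col=3), (row=8, col=2)
  Distance 7: (row=0, col=7), (row=4, col=7), (row=5, col=6), (row=6, col=5), (row=7, col=0), (row=7, col=4), (row=8, col=1), (row=8, col=3)
  Distance 8: (row=5, col=7), (row=6, col=6), (row=7, col=5), (row=8, col=0), (row=8, col=4)
  Distance 9: (row=6, col=7), (row=7, col=6), (row=8, col=5)
  Distance 10: (row=7, col=7), (row=8, col=6)
  Distance 11: (row=8, col=7)
Total reachable: 71 (grid has 71 open cells total)

Answer: Reachable cells: 71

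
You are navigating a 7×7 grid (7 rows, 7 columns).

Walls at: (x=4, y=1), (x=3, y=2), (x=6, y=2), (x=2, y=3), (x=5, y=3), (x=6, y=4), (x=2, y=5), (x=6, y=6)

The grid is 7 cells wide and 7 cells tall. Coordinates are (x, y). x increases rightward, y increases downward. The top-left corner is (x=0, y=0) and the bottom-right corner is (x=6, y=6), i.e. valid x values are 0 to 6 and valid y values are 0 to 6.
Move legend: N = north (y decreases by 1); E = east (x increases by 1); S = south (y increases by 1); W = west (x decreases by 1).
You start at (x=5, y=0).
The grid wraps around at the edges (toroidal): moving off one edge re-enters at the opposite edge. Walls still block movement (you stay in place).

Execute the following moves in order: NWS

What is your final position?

Start: (x=5, y=0)
  N (north): (x=5, y=0) -> (x=5, y=6)
  W (west): (x=5, y=6) -> (x=4, y=6)
  S (south): (x=4, y=6) -> (x=4, y=0)
Final: (x=4, y=0)

Answer: Final position: (x=4, y=0)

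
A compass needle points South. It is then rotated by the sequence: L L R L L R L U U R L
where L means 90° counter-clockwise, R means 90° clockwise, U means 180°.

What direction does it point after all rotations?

Answer: Final heading: West

Derivation:
Start: South
  L (left (90° counter-clockwise)) -> East
  L (left (90° counter-clockwise)) -> North
  R (right (90° clockwise)) -> East
  L (left (90° counter-clockwise)) -> North
  L (left (90° counter-clockwise)) -> West
  R (right (90° clockwise)) -> North
  L (left (90° counter-clockwise)) -> West
  U (U-turn (180°)) -> East
  U (U-turn (180°)) -> West
  R (right (90° clockwise)) -> North
  L (left (90° counter-clockwise)) -> West
Final: West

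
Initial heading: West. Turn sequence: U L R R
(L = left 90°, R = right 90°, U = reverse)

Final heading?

Answer: Final heading: South

Derivation:
Start: West
  U (U-turn (180°)) -> East
  L (left (90° counter-clockwise)) -> North
  R (right (90° clockwise)) -> East
  R (right (90° clockwise)) -> South
Final: South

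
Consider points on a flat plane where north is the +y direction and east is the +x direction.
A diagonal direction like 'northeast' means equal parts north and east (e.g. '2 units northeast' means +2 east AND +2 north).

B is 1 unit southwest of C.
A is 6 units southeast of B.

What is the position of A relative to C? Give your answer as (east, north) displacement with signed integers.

Answer: A is at (east=5, north=-7) relative to C.

Derivation:
Place C at the origin (east=0, north=0).
  B is 1 unit southwest of C: delta (east=-1, north=-1); B at (east=-1, north=-1).
  A is 6 units southeast of B: delta (east=+6, north=-6); A at (east=5, north=-7).
Therefore A relative to C: (east=5, north=-7).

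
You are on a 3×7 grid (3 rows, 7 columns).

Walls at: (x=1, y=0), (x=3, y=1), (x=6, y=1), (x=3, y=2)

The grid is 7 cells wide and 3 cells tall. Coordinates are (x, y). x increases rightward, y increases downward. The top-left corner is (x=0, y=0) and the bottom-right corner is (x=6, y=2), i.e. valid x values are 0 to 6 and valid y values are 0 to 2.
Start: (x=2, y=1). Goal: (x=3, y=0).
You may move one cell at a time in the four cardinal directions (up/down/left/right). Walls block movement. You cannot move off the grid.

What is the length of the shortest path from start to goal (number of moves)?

BFS from (x=2, y=1) until reaching (x=3, y=0):
  Distance 0: (x=2, y=1)
  Distance 1: (x=2, y=0), (x=1, y=1), (x=2, y=2)
  Distance 2: (x=3, y=0), (x=0, y=1), (x=1, y=2)  <- goal reached here
One shortest path (2 moves): (x=2, y=1) -> (x=2, y=0) -> (x=3, y=0)

Answer: Shortest path length: 2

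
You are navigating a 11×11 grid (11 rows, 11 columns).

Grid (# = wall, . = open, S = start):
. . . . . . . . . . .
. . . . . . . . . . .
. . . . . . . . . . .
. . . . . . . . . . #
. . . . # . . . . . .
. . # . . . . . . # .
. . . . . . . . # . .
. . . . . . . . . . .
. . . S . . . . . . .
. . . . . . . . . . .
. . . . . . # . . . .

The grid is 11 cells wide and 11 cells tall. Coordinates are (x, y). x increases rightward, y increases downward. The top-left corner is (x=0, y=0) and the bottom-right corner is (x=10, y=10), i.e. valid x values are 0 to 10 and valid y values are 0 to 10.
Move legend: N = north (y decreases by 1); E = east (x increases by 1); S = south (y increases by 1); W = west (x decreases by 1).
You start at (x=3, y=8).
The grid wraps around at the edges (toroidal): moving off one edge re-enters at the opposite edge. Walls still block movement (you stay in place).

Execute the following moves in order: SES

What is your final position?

Answer: Final position: (x=4, y=10)

Derivation:
Start: (x=3, y=8)
  S (south): (x=3, y=8) -> (x=3, y=9)
  E (east): (x=3, y=9) -> (x=4, y=9)
  S (south): (x=4, y=9) -> (x=4, y=10)
Final: (x=4, y=10)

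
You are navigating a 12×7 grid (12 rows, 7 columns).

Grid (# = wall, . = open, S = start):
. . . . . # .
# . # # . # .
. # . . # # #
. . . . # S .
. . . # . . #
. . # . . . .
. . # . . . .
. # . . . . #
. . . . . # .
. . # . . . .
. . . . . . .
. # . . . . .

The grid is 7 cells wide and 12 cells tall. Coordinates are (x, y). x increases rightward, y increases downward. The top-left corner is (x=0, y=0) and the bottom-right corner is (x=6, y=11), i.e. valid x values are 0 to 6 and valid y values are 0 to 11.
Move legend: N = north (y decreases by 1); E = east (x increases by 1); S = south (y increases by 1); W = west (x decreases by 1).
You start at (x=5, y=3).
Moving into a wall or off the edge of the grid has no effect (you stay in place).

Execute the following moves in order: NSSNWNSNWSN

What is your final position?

Start: (x=5, y=3)
  N (north): blocked, stay at (x=5, y=3)
  S (south): (x=5, y=3) -> (x=5, y=4)
  S (south): (x=5, y=4) -> (x=5, y=5)
  N (north): (x=5, y=5) -> (x=5, y=4)
  W (west): (x=5, y=4) -> (x=4, y=4)
  N (north): blocked, stay at (x=4, y=4)
  S (south): (x=4, y=4) -> (x=4, y=5)
  N (north): (x=4, y=5) -> (x=4, y=4)
  W (west): blocked, stay at (x=4, y=4)
  S (south): (x=4, y=4) -> (x=4, y=5)
  N (north): (x=4, y=5) -> (x=4, y=4)
Final: (x=4, y=4)

Answer: Final position: (x=4, y=4)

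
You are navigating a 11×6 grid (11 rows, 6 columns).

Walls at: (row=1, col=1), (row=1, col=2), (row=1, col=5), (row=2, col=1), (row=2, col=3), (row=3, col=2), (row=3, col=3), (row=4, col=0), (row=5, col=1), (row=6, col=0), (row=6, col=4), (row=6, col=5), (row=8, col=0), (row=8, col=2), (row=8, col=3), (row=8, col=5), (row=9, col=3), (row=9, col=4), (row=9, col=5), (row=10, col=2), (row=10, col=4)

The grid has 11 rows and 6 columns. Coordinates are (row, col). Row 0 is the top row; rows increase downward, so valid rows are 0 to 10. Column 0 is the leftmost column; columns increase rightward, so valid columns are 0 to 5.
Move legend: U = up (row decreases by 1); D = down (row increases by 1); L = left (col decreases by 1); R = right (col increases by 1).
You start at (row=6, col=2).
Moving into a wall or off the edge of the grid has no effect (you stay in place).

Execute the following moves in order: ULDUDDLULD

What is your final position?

Answer: Final position: (row=7, col=1)

Derivation:
Start: (row=6, col=2)
  U (up): (row=6, col=2) -> (row=5, col=2)
  L (left): blocked, stay at (row=5, col=2)
  D (down): (row=5, col=2) -> (row=6, col=2)
  U (up): (row=6, col=2) -> (row=5, col=2)
  D (down): (row=5, col=2) -> (row=6, col=2)
  D (down): (row=6, col=2) -> (row=7, col=2)
  L (left): (row=7, col=2) -> (row=7, col=1)
  U (up): (row=7, col=1) -> (row=6, col=1)
  L (left): blocked, stay at (row=6, col=1)
  D (down): (row=6, col=1) -> (row=7, col=1)
Final: (row=7, col=1)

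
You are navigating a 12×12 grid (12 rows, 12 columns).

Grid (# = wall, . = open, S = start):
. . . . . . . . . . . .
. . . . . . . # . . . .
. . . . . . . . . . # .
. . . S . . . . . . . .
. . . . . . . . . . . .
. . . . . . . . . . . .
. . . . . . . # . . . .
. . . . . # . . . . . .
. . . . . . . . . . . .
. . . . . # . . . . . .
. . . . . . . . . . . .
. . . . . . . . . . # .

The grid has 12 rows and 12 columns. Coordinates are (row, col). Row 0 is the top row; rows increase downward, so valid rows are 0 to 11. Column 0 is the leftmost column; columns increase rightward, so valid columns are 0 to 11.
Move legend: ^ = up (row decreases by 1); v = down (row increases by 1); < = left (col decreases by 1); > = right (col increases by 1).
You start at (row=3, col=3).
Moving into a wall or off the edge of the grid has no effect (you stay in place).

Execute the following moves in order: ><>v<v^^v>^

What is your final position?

Answer: Final position: (row=3, col=4)

Derivation:
Start: (row=3, col=3)
  > (right): (row=3, col=3) -> (row=3, col=4)
  < (left): (row=3, col=4) -> (row=3, col=3)
  > (right): (row=3, col=3) -> (row=3, col=4)
  v (down): (row=3, col=4) -> (row=4, col=4)
  < (left): (row=4, col=4) -> (row=4, col=3)
  v (down): (row=4, col=3) -> (row=5, col=3)
  ^ (up): (row=5, col=3) -> (row=4, col=3)
  ^ (up): (row=4, col=3) -> (row=3, col=3)
  v (down): (row=3, col=3) -> (row=4, col=3)
  > (right): (row=4, col=3) -> (row=4, col=4)
  ^ (up): (row=4, col=4) -> (row=3, col=4)
Final: (row=3, col=4)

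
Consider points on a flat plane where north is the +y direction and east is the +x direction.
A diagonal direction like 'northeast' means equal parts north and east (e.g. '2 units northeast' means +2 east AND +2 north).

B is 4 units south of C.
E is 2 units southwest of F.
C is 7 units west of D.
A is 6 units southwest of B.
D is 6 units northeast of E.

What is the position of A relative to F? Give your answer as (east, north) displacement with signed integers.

Answer: A is at (east=-9, north=-6) relative to F.

Derivation:
Place F at the origin (east=0, north=0).
  E is 2 units southwest of F: delta (east=-2, north=-2); E at (east=-2, north=-2).
  D is 6 units northeast of E: delta (east=+6, north=+6); D at (east=4, north=4).
  C is 7 units west of D: delta (east=-7, north=+0); C at (east=-3, north=4).
  B is 4 units south of C: delta (east=+0, north=-4); B at (east=-3, north=0).
  A is 6 units southwest of B: delta (east=-6, north=-6); A at (east=-9, north=-6).
Therefore A relative to F: (east=-9, north=-6).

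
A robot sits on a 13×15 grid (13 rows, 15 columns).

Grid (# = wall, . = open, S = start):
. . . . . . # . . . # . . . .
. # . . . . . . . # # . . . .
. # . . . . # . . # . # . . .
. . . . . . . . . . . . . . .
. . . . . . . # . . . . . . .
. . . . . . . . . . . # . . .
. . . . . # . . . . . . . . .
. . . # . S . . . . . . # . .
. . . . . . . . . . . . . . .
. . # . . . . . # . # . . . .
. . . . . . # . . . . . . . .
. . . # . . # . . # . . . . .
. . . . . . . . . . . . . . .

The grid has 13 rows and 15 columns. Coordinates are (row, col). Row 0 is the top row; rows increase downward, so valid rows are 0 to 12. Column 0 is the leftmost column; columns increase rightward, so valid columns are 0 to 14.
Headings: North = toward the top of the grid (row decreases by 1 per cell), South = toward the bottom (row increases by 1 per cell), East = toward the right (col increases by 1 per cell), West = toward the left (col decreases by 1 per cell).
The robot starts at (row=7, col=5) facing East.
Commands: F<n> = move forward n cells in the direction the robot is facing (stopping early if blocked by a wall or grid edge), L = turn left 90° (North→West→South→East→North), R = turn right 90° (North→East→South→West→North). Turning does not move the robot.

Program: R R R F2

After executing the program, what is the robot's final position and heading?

Start: (row=7, col=5), facing East
  R: turn right, now facing South
  R: turn right, now facing West
  R: turn right, now facing North
  F2: move forward 0/2 (blocked), now at (row=7, col=5)
Final: (row=7, col=5), facing North

Answer: Final position: (row=7, col=5), facing North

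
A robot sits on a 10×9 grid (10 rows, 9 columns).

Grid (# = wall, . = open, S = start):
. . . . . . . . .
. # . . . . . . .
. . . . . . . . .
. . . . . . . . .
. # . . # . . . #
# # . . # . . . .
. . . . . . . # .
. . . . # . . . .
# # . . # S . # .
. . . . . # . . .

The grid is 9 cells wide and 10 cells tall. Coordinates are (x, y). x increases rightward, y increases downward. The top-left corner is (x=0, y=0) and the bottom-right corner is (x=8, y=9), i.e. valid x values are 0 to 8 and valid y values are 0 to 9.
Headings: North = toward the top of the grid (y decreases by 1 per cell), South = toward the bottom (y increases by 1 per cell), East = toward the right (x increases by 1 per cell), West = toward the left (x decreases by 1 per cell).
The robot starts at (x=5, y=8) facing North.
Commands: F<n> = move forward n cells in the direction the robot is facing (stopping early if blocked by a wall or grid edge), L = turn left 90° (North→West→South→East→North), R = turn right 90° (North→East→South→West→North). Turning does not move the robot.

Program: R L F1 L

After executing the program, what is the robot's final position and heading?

Answer: Final position: (x=5, y=7), facing West

Derivation:
Start: (x=5, y=8), facing North
  R: turn right, now facing East
  L: turn left, now facing North
  F1: move forward 1, now at (x=5, y=7)
  L: turn left, now facing West
Final: (x=5, y=7), facing West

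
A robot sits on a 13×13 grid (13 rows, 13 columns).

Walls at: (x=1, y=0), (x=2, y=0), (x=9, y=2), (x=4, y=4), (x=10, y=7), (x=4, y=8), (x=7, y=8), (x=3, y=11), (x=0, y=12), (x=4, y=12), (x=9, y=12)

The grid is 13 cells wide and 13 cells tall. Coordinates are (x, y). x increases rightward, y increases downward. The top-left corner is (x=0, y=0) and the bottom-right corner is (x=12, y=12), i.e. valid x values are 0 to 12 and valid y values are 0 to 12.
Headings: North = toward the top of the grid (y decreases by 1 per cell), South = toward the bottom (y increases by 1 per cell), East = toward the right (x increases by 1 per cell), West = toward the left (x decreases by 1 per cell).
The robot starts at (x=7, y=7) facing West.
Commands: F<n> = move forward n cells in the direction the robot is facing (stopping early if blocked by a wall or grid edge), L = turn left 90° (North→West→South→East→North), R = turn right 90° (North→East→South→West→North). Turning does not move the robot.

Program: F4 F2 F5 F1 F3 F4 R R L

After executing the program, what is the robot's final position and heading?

Start: (x=7, y=7), facing West
  F4: move forward 4, now at (x=3, y=7)
  F2: move forward 2, now at (x=1, y=7)
  F5: move forward 1/5 (blocked), now at (x=0, y=7)
  F1: move forward 0/1 (blocked), now at (x=0, y=7)
  F3: move forward 0/3 (blocked), now at (x=0, y=7)
  F4: move forward 0/4 (blocked), now at (x=0, y=7)
  R: turn right, now facing North
  R: turn right, now facing East
  L: turn left, now facing North
Final: (x=0, y=7), facing North

Answer: Final position: (x=0, y=7), facing North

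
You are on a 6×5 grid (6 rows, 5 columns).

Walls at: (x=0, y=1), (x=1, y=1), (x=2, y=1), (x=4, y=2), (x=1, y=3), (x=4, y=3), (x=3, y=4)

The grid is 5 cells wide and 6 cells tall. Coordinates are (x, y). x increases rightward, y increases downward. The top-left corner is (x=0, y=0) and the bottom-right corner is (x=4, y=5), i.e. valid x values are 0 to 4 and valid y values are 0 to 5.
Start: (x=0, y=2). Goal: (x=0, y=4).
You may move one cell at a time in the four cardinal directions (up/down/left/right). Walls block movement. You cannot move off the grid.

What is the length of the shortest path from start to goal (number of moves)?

Answer: Shortest path length: 2

Derivation:
BFS from (x=0, y=2) until reaching (x=0, y=4):
  Distance 0: (x=0, y=2)
  Distance 1: (x=1, y=2), (x=0, y=3)
  Distance 2: (x=2, y=2), (x=0, y=4)  <- goal reached here
One shortest path (2 moves): (x=0, y=2) -> (x=0, y=3) -> (x=0, y=4)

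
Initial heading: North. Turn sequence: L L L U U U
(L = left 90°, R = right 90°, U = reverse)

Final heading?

Answer: Final heading: West

Derivation:
Start: North
  L (left (90° counter-clockwise)) -> West
  L (left (90° counter-clockwise)) -> South
  L (left (90° counter-clockwise)) -> East
  U (U-turn (180°)) -> West
  U (U-turn (180°)) -> East
  U (U-turn (180°)) -> West
Final: West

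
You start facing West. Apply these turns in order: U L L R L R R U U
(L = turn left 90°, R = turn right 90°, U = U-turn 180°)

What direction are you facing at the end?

Answer: Final heading: East

Derivation:
Start: West
  U (U-turn (180°)) -> East
  L (left (90° counter-clockwise)) -> North
  L (left (90° counter-clockwise)) -> West
  R (right (90° clockwise)) -> North
  L (left (90° counter-clockwise)) -> West
  R (right (90° clockwise)) -> North
  R (right (90° clockwise)) -> East
  U (U-turn (180°)) -> West
  U (U-turn (180°)) -> East
Final: East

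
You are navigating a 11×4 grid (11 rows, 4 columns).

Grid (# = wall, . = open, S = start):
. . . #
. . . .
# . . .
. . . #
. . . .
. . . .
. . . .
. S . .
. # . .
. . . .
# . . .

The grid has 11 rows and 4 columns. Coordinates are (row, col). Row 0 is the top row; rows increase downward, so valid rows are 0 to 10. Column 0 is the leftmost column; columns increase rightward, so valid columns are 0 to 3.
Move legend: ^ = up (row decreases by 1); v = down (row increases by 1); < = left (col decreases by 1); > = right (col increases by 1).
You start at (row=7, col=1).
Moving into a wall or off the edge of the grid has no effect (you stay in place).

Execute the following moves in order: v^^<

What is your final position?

Answer: Final position: (row=5, col=0)

Derivation:
Start: (row=7, col=1)
  v (down): blocked, stay at (row=7, col=1)
  ^ (up): (row=7, col=1) -> (row=6, col=1)
  ^ (up): (row=6, col=1) -> (row=5, col=1)
  < (left): (row=5, col=1) -> (row=5, col=0)
Final: (row=5, col=0)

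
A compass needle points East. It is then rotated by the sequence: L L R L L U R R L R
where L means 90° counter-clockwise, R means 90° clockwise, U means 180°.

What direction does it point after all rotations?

Start: East
  L (left (90° counter-clockwise)) -> North
  L (left (90° counter-clockwise)) -> West
  R (right (90° clockwise)) -> North
  L (left (90° counter-clockwise)) -> West
  L (left (90° counter-clockwise)) -> South
  U (U-turn (180°)) -> North
  R (right (90° clockwise)) -> East
  R (right (90° clockwise)) -> South
  L (left (90° counter-clockwise)) -> East
  R (right (90° clockwise)) -> South
Final: South

Answer: Final heading: South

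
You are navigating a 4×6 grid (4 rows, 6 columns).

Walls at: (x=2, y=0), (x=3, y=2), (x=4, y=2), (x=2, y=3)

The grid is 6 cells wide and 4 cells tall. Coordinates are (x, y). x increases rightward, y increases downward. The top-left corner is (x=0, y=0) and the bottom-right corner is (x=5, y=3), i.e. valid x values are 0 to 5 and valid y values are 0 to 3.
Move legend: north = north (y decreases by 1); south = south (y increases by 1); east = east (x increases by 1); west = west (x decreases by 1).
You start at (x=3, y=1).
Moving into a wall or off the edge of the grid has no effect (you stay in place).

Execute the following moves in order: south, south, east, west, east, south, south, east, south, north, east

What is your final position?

Answer: Final position: (x=5, y=1)

Derivation:
Start: (x=3, y=1)
  south (south): blocked, stay at (x=3, y=1)
  south (south): blocked, stay at (x=3, y=1)
  east (east): (x=3, y=1) -> (x=4, y=1)
  west (west): (x=4, y=1) -> (x=3, y=1)
  east (east): (x=3, y=1) -> (x=4, y=1)
  south (south): blocked, stay at (x=4, y=1)
  south (south): blocked, stay at (x=4, y=1)
  east (east): (x=4, y=1) -> (x=5, y=1)
  south (south): (x=5, y=1) -> (x=5, y=2)
  north (north): (x=5, y=2) -> (x=5, y=1)
  east (east): blocked, stay at (x=5, y=1)
Final: (x=5, y=1)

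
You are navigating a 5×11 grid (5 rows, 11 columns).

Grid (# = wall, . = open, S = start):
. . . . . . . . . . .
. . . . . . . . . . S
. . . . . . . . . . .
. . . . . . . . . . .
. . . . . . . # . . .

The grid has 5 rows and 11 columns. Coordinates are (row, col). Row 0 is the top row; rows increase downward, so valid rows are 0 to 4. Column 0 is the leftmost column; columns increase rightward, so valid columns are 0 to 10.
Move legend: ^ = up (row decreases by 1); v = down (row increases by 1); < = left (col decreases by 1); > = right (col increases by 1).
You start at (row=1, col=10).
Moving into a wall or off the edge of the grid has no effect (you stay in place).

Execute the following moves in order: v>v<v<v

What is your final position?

Start: (row=1, col=10)
  v (down): (row=1, col=10) -> (row=2, col=10)
  > (right): blocked, stay at (row=2, col=10)
  v (down): (row=2, col=10) -> (row=3, col=10)
  < (left): (row=3, col=10) -> (row=3, col=9)
  v (down): (row=3, col=9) -> (row=4, col=9)
  < (left): (row=4, col=9) -> (row=4, col=8)
  v (down): blocked, stay at (row=4, col=8)
Final: (row=4, col=8)

Answer: Final position: (row=4, col=8)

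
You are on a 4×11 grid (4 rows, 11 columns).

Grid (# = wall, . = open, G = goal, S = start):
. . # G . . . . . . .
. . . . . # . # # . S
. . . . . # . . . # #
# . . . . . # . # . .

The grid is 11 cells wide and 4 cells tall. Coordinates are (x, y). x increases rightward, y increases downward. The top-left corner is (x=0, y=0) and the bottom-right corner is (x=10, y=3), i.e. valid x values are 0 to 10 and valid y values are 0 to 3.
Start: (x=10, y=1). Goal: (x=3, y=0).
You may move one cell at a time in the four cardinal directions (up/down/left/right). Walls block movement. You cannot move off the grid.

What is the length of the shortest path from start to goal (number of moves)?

BFS from (x=10, y=1) until reaching (x=3, y=0):
  Distance 0: (x=10, y=1)
  Distance 1: (x=10, y=0), (x=9, y=1)
  Distance 2: (x=9, y=0)
  Distance 3: (x=8, y=0)
  Distance 4: (x=7, y=0)
  Distance 5: (x=6, y=0)
  Distance 6: (x=5, y=0), (x=6, y=1)
  Distance 7: (x=4, y=0), (x=6, y=2)
  Distance 8: (x=3, y=0), (x=4, y=1), (x=7, y=2)  <- goal reached here
One shortest path (8 moves): (x=10, y=1) -> (x=9, y=1) -> (x=9, y=0) -> (x=8, y=0) -> (x=7, y=0) -> (x=6, y=0) -> (x=5, y=0) -> (x=4, y=0) -> (x=3, y=0)

Answer: Shortest path length: 8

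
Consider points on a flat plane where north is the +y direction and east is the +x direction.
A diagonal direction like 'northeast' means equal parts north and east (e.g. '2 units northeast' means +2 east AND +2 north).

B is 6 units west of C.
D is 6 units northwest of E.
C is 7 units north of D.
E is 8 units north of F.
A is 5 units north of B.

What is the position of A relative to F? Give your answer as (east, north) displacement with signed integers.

Place F at the origin (east=0, north=0).
  E is 8 units north of F: delta (east=+0, north=+8); E at (east=0, north=8).
  D is 6 units northwest of E: delta (east=-6, north=+6); D at (east=-6, north=14).
  C is 7 units north of D: delta (east=+0, north=+7); C at (east=-6, north=21).
  B is 6 units west of C: delta (east=-6, north=+0); B at (east=-12, north=21).
  A is 5 units north of B: delta (east=+0, north=+5); A at (east=-12, north=26).
Therefore A relative to F: (east=-12, north=26).

Answer: A is at (east=-12, north=26) relative to F.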